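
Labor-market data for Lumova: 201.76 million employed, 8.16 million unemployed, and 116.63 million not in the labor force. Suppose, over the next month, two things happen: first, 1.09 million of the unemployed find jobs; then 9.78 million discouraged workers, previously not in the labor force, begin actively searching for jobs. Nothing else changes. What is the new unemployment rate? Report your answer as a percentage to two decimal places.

New unemployment rate ≈ 7.67%.

Initially, labor force = 201.76 + 8.16 = 209.92 million, so u = 8.16/209.92 = 3.89%.
After the first change, unemployed falls and employed rises by 1.09; labor force unchanged → E = 202.85, U = 7.07, labor force = 209.92 million.
After the second change, unemployed and labor force both rise by 9.78 → E = 202.85, U = 16.85, labor force = 219.70 million.
New unemployment rate = 16.85 / 219.70 = 7.67%.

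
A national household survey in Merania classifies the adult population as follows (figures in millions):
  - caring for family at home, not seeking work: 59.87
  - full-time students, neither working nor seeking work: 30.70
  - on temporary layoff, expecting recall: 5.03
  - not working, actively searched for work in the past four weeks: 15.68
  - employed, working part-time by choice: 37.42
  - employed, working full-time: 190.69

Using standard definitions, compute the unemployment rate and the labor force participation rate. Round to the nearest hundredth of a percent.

Unemployment rate ≈ 8.32%; labor force participation rate ≈ 73.31%.

Employed = 37.42 + 190.69 = 228.11 million.
Unemployed = 5.03 + 15.68 = 20.71 million (jobless and actively searching, or on temporary layoff).
Labor force = 228.11 + 20.71 = 248.82 million.
Not in labor force = 59.87 + 30.70 = 90.57 million (those not working and not actively searching are outside the labor force).
Civilian working-age population = 248.82 + 90.57 = 339.39 million.
Unemployment rate = 20.71 / 248.82 = 8.32%.
Labor force participation rate = 248.82 / 339.39 = 73.31%.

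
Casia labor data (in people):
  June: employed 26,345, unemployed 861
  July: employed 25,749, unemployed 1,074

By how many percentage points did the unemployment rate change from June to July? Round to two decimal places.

The unemployment rate changed by +0.84 percentage points.

June: labor force = 26,345 + 861 = 27,206; u = 861/27,206 = 3.16%.
July: labor force = 25,749 + 1,074 = 26,823; u = 1,074/26,823 = 4.00%.
Change = 4.00% − 3.16% = +0.84 pp.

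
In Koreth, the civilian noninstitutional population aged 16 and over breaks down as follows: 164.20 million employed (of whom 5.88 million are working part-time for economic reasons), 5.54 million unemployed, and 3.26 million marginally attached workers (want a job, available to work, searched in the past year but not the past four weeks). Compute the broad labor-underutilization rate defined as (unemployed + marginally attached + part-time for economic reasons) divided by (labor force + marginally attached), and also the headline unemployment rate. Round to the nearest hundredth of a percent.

Labor force = 164.20 + 5.54 = 169.74 million.
Numerator = 5.54 + 3.26 + 5.88 = 14.68 million.
Denominator = 169.74 + 3.26 = 173.00 million.
Broad rate = 14.68 / 173.00 = 8.49%.
Headline unemployment rate = 5.54 / 169.74 = 3.26%.

Broad underutilization rate ≈ 8.49%; headline unemployment rate ≈ 3.26%.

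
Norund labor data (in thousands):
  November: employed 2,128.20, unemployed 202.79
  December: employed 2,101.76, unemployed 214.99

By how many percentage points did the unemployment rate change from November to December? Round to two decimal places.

November: labor force = 2,128.20 + 202.79 = 2,330.99; u = 202.79/2,330.99 = 8.70%.
December: labor force = 2,101.76 + 214.99 = 2,316.75; u = 214.99/2,316.75 = 9.28%.
Change = 9.28% − 8.70% = +0.58 pp.

The unemployment rate changed by +0.58 percentage points.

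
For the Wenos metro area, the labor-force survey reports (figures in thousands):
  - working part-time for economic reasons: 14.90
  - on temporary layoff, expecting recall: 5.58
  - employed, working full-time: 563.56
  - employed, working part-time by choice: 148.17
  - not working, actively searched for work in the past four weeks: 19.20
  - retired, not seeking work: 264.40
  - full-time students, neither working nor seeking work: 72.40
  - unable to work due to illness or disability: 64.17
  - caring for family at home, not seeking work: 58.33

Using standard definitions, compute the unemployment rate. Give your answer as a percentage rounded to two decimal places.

Unemployment rate ≈ 3.30%.

Employed = 14.90 + 563.56 + 148.17 = 726.63 thousand (anyone who worked, including part-time for economic reasons, counts as employed).
Unemployed = 5.58 + 19.20 = 24.78 thousand (jobless and actively searching, or on temporary layoff).
Labor force = 726.63 + 24.78 = 751.41 thousand.
Unemployment rate = 24.78 / 751.41 = 3.30%.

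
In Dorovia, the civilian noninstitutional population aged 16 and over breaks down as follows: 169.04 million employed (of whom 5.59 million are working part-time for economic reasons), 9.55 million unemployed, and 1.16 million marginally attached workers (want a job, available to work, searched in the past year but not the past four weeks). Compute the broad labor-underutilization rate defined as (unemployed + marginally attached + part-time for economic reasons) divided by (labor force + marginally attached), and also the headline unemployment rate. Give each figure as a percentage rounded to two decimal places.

Broad underutilization rate ≈ 9.07%; headline unemployment rate ≈ 5.35%.

Labor force = 169.04 + 9.55 = 178.59 million.
Numerator = 9.55 + 1.16 + 5.59 = 16.30 million.
Denominator = 178.59 + 1.16 = 179.75 million.
Broad rate = 16.30 / 179.75 = 9.07%.
Headline unemployment rate = 9.55 / 178.59 = 5.35%.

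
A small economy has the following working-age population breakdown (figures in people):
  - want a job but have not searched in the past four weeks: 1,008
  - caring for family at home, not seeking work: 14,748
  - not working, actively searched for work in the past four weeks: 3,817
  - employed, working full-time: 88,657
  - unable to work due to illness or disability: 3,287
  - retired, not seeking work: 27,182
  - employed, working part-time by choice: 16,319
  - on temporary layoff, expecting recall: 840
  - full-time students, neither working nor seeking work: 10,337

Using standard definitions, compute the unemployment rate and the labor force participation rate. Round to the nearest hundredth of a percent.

Employed = 88,657 + 16,319 = 104,976.
Unemployed = 3,817 + 840 = 4,657 (jobless and actively searching, or on temporary layoff).
Labor force = 104,976 + 4,657 = 109,633.
Not in labor force = 1,008 + 14,748 + 3,287 + 27,182 + 10,337 = 56,562 (those not working and not actively searching are outside the labor force — including those who want a job but have given up searching).
Civilian working-age population = 109,633 + 56,562 = 166,195.
Unemployment rate = 4,657 / 109,633 = 4.25%.
Labor force participation rate = 109,633 / 166,195 = 65.97%.

Unemployment rate ≈ 4.25%; labor force participation rate ≈ 65.97%.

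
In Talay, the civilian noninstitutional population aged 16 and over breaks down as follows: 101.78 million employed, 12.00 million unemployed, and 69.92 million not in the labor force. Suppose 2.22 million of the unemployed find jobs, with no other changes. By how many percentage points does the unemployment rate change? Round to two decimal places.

The unemployment rate changes by −1.95 percentage points.

Initially, labor force = 101.78 + 12.00 = 113.78 million, so u = 12.00/113.78 = 10.55%.
After the change, unemployed falls and employed rises by 2.22; labor force unchanged → E = 104.00, U = 9.78, labor force = 113.78 million.
New unemployment rate = 9.78 / 113.78 = 8.60%.
Change = 8.60% − 10.55% = −1.95 percentage points.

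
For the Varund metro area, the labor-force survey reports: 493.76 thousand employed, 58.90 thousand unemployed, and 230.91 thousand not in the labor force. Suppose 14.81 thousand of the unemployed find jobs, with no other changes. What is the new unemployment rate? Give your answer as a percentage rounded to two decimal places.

New unemployment rate ≈ 7.98%.

Initially, labor force = 493.76 + 58.90 = 552.66 thousand, so u = 58.90/552.66 = 10.66%.
After the change, unemployed falls and employed rises by 14.81; labor force unchanged → E = 508.57, U = 44.09, labor force = 552.66 thousand.
New unemployment rate = 44.09 / 552.66 = 7.98%.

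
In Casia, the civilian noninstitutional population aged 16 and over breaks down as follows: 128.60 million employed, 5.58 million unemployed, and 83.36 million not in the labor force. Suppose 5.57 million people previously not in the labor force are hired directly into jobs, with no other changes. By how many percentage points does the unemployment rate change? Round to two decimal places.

Initially, labor force = 128.60 + 5.58 = 134.18 million, so u = 5.58/134.18 = 4.16%.
After the change, employed and labor force both rise by 5.57; unemployed unchanged → E = 134.17, U = 5.58, labor force = 139.75 million.
New unemployment rate = 5.58 / 139.75 = 3.99%.
Change = 3.99% − 4.16% = −0.17 percentage points.

The unemployment rate changes by −0.17 percentage points.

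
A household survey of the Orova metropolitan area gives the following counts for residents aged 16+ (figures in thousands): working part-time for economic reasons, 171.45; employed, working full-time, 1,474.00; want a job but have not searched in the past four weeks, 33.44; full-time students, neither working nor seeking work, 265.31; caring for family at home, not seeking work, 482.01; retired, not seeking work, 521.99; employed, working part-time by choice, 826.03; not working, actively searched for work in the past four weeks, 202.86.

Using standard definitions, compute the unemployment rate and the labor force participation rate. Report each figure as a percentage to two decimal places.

Employed = 171.45 + 1,474.00 + 826.03 = 2,471.48 thousand (anyone who worked, including part-time for economic reasons, counts as employed).
Unemployed = 202.86 thousand.
Labor force = 2,471.48 + 202.86 = 2,674.34 thousand.
Not in labor force = 33.44 + 265.31 + 482.01 + 521.99 = 1,302.75 thousand (those not working and not actively searching are outside the labor force — including those who want a job but have given up searching).
Civilian working-age population = 2,674.34 + 1,302.75 = 3,977.09 thousand.
Unemployment rate = 202.86 / 2,674.34 = 7.59%.
Labor force participation rate = 2,674.34 / 3,977.09 = 67.24%.

Unemployment rate ≈ 7.59%; labor force participation rate ≈ 67.24%.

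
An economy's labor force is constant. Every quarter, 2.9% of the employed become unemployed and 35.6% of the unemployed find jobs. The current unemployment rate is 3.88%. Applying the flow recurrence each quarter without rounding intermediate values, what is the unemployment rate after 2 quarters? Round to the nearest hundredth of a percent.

Unemployment rate after two quarters ≈ 6.15%.

With a fixed labor force, u_{t+1} = u_t + s·(1−u_t) − f·u_t = u_t·(1−s−f) + s.
Here 1−s−f = 0.615 and s = 0.029.
u_1 = 0.038800 × 0.615 + 0.029 = 0.052862.
u_2 = 0.052862 × 0.615 + 0.029 = 0.061510.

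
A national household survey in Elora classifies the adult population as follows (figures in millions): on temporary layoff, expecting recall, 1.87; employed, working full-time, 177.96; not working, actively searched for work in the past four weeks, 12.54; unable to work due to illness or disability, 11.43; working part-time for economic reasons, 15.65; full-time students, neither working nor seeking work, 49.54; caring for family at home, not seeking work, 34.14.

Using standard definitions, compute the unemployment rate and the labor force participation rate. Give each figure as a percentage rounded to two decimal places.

Unemployment rate ≈ 6.93%; labor force participation rate ≈ 68.62%.

Employed = 177.96 + 15.65 = 193.61 million (anyone who worked, including part-time for economic reasons, counts as employed).
Unemployed = 1.87 + 12.54 = 14.41 million (jobless and actively searching, or on temporary layoff).
Labor force = 193.61 + 14.41 = 208.02 million.
Not in labor force = 11.43 + 49.54 + 34.14 = 95.11 million (those not working and not actively searching are outside the labor force).
Civilian working-age population = 208.02 + 95.11 = 303.13 million.
Unemployment rate = 14.41 / 208.02 = 6.93%.
Labor force participation rate = 208.02 / 303.13 = 68.62%.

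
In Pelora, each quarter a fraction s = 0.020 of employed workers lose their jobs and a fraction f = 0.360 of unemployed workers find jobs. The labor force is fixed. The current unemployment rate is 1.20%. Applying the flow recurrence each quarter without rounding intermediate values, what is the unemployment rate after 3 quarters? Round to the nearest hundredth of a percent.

With a fixed labor force, u_{t+1} = u_t + s·(1−u_t) − f·u_t = u_t·(1−s−f) + s.
Here 1−s−f = 0.620 and s = 0.020.
u_1 = 0.012000 × 0.620 + 0.020 = 0.027440.
u_2 = 0.027440 × 0.620 + 0.020 = 0.037013.
u_3 = 0.037013 × 0.620 + 0.020 = 0.042948.

Unemployment rate after three quarters ≈ 4.29%.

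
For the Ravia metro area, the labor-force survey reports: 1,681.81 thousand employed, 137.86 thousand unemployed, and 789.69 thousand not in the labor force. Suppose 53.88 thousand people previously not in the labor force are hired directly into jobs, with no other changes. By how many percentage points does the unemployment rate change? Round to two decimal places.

Initially, labor force = 1,681.81 + 137.86 = 1,819.67 thousand, so u = 137.86/1,819.67 = 7.58%.
After the change, employed and labor force both rise by 53.88; unemployed unchanged → E = 1,735.69, U = 137.86, labor force = 1,873.55 thousand.
New unemployment rate = 137.86 / 1,873.55 = 7.36%.
Change = 7.36% − 7.58% = −0.22 percentage points.

The unemployment rate changes by −0.22 percentage points.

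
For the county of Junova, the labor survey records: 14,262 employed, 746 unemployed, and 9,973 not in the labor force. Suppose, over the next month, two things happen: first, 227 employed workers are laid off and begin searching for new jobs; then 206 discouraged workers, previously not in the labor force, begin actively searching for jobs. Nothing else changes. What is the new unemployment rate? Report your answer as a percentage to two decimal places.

New unemployment rate ≈ 7.75%.

Initially, labor force = 14,262 + 746 = 15,008, so u = 746/15,008 = 4.97%.
After the first change, employed falls and unemployed rises by 227; labor force unchanged → E = 14,035, U = 973, labor force = 15,008.
After the second change, unemployed and labor force both rise by 206 → E = 14,035, U = 1,179, labor force = 15,214.
New unemployment rate = 1,179 / 15,214 = 7.75%.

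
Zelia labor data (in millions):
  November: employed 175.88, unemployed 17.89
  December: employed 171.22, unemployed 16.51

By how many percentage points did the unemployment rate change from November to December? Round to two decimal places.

The unemployment rate changed by −0.44 percentage points.

November: labor force = 175.88 + 17.89 = 193.77; u = 17.89/193.77 = 9.23%.
December: labor force = 171.22 + 16.51 = 187.73; u = 16.51/187.73 = 8.79%.
Change = 8.79% − 9.23% = −0.44 pp.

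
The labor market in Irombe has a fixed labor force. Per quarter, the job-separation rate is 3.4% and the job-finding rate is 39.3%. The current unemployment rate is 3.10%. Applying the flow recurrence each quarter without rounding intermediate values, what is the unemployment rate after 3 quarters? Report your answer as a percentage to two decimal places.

With a fixed labor force, u_{t+1} = u_t + s·(1−u_t) − f·u_t = u_t·(1−s−f) + s.
Here 1−s−f = 0.573 and s = 0.034.
u_1 = 0.031000 × 0.573 + 0.034 = 0.051763.
u_2 = 0.051763 × 0.573 + 0.034 = 0.063660.
u_3 = 0.063660 × 0.573 + 0.034 = 0.070477.

Unemployment rate after three quarters ≈ 7.05%.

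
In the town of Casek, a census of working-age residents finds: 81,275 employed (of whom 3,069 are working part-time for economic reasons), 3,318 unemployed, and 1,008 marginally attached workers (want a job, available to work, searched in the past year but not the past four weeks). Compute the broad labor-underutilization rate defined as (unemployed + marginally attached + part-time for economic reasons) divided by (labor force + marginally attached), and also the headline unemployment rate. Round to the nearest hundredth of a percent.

Labor force = 81,275 + 3,318 = 84,593.
Numerator = 3,318 + 1,008 + 3,069 = 7,395.
Denominator = 84,593 + 1,008 = 85,601.
Broad rate = 7,395 / 85,601 = 8.64%.
Headline unemployment rate = 3,318 / 84,593 = 3.92%.

Broad underutilization rate ≈ 8.64%; headline unemployment rate ≈ 3.92%.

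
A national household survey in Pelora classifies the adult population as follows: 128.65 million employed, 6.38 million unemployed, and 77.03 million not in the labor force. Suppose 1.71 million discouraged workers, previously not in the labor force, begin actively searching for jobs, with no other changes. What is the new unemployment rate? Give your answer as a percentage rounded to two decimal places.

New unemployment rate ≈ 5.92%.

Initially, labor force = 128.65 + 6.38 = 135.03 million, so u = 6.38/135.03 = 4.72%.
After the change, unemployed and labor force both rise by 1.71 → E = 128.65, U = 8.09, labor force = 136.74 million.
New unemployment rate = 8.09 / 136.74 = 5.92%.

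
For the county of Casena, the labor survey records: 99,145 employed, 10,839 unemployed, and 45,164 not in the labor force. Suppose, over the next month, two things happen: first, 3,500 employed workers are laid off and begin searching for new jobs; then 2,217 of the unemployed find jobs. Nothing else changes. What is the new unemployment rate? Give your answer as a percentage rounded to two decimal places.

Initially, labor force = 99,145 + 10,839 = 109,984, so u = 10,839/109,984 = 9.86%.
After the first change, employed falls and unemployed rises by 3,500; labor force unchanged → E = 95,645, U = 14,339, labor force = 109,984.
After the second change, unemployed falls and employed rises by 2,217; labor force unchanged → E = 97,862, U = 12,122, labor force = 109,984.
New unemployment rate = 12,122 / 109,984 = 11.02%.

New unemployment rate ≈ 11.02%.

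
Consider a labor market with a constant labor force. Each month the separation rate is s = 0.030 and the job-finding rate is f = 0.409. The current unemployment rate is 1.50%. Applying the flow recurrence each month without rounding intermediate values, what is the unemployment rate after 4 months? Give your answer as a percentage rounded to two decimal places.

Unemployment rate after four months ≈ 6.31%.

With a fixed labor force, u_{t+1} = u_t + s·(1−u_t) − f·u_t = u_t·(1−s−f) + s.
Here 1−s−f = 0.561 and s = 0.030.
u_1 = 0.015000 × 0.561 + 0.030 = 0.038415.
u_2 = 0.038415 × 0.561 + 0.030 = 0.051551.
u_3 = 0.051551 × 0.561 + 0.030 = 0.058920.
u_4 = 0.058920 × 0.561 + 0.030 = 0.063054.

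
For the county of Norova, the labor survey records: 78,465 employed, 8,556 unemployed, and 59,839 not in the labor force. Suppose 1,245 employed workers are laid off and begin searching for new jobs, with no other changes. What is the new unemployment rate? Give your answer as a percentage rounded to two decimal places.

New unemployment rate ≈ 11.26%.

Initially, labor force = 78,465 + 8,556 = 87,021, so u = 8,556/87,021 = 9.83%.
After the change, employed falls and unemployed rises by 1,245; labor force unchanged → E = 77,220, U = 9,801, labor force = 87,021.
New unemployment rate = 9,801 / 87,021 = 11.26%.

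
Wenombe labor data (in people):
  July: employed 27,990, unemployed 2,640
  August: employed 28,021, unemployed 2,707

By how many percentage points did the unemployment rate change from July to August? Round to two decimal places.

July: labor force = 27,990 + 2,640 = 30,630; u = 2,640/30,630 = 8.62%.
August: labor force = 28,021 + 2,707 = 30,728; u = 2,707/30,728 = 8.81%.
Change = 8.81% − 8.62% = +0.19 pp.

The unemployment rate changed by +0.19 percentage points.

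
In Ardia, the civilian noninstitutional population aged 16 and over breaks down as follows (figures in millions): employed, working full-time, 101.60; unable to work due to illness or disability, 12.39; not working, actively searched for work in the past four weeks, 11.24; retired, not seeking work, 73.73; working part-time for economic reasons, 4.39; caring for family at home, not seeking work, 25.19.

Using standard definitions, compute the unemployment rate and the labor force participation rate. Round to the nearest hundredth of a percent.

Unemployment rate ≈ 9.59%; labor force participation rate ≈ 51.30%.

Employed = 101.60 + 4.39 = 105.99 million (anyone who worked, including part-time for economic reasons, counts as employed).
Unemployed = 11.24 million.
Labor force = 105.99 + 11.24 = 117.23 million.
Not in labor force = 12.39 + 73.73 + 25.19 = 111.31 million (those not working and not actively searching are outside the labor force).
Civilian working-age population = 117.23 + 111.31 = 228.54 million.
Unemployment rate = 11.24 / 117.23 = 9.59%.
Labor force participation rate = 117.23 / 228.54 = 51.30%.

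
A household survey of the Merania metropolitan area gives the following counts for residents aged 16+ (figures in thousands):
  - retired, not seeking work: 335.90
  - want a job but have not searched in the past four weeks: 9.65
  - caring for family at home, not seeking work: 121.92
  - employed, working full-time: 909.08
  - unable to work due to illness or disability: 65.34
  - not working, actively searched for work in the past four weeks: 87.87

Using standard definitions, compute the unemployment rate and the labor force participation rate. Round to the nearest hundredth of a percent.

Unemployment rate ≈ 8.81%; labor force participation rate ≈ 65.17%.

Employed = 909.08 thousand.
Unemployed = 87.87 thousand.
Labor force = 909.08 + 87.87 = 996.95 thousand.
Not in labor force = 335.90 + 9.65 + 121.92 + 65.34 = 532.81 thousand (those not working and not actively searching are outside the labor force — including those who want a job but have given up searching).
Civilian working-age population = 996.95 + 532.81 = 1,529.76 thousand.
Unemployment rate = 87.87 / 996.95 = 8.81%.
Labor force participation rate = 996.95 / 1,529.76 = 65.17%.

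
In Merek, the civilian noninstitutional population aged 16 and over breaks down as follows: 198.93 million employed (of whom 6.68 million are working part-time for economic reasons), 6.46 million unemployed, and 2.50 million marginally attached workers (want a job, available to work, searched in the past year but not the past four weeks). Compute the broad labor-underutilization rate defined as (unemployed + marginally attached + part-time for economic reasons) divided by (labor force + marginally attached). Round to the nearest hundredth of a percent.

Broad underutilization rate ≈ 7.52%.

Labor force = 198.93 + 6.46 = 205.39 million.
Numerator = 6.46 + 2.50 + 6.68 = 15.64 million.
Denominator = 205.39 + 2.50 = 207.89 million.
Broad rate = 15.64 / 207.89 = 7.52%.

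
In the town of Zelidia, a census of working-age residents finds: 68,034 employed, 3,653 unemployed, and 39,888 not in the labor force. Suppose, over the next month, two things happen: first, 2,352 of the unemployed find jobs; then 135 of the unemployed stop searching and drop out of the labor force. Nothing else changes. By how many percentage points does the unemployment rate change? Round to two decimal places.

Initially, labor force = 68,034 + 3,653 = 71,687, so u = 3,653/71,687 = 5.10%.
After the first change, unemployed falls and employed rises by 2,352; labor force unchanged → E = 70,386, U = 1,301, labor force = 71,687.
After the second change, unemployed and labor force both fall by 135 → E = 70,386, U = 1,166, labor force = 71,552.
New unemployment rate = 1,166 / 71,552 = 1.63%.
Change = 1.63% − 5.10% = −3.47 percentage points.

The unemployment rate changes by −3.47 percentage points.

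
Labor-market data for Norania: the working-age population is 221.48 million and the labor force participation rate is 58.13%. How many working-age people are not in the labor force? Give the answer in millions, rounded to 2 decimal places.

Share not in the labor force = 1 − 0.5813 = 0.4187.
Not in labor force = 0.4187 × 221.48 ≈ 92.73 million.

About 92.73 million are not in the labor force.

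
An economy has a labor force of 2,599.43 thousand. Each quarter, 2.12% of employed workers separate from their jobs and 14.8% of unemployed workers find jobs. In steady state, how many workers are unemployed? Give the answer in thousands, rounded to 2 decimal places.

About 325.70 thousand are unemployed in steady state.

Steady-state unemployment rate u* = s/(s+f) = 2.12/(2.12+14.8) = 0.125296.
Unemployed = u* × labor force = 0.125296 × 2,599.43 ≈ 325.70 thousand.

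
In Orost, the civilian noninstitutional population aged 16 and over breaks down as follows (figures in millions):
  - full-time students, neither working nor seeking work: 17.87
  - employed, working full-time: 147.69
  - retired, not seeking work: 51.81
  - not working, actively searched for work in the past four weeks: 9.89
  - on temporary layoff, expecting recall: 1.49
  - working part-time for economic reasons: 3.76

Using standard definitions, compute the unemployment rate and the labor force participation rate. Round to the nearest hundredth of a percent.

Unemployment rate ≈ 6.99%; labor force participation rate ≈ 70.03%.

Employed = 147.69 + 3.76 = 151.45 million (anyone who worked, including part-time for economic reasons, counts as employed).
Unemployed = 9.89 + 1.49 = 11.38 million (jobless and actively searching, or on temporary layoff).
Labor force = 151.45 + 11.38 = 162.83 million.
Not in labor force = 17.87 + 51.81 = 69.68 million (those not working and not actively searching are outside the labor force).
Civilian working-age population = 162.83 + 69.68 = 232.51 million.
Unemployment rate = 11.38 / 162.83 = 6.99%.
Labor force participation rate = 162.83 / 232.51 = 70.03%.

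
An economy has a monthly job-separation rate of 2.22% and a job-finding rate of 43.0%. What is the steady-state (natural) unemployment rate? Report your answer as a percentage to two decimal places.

Steady-state unemployment rate ≈ 4.91%.

At steady state the flows balance: s·E = f·U, so U/(E+U) = s/(s+f).
u* = 2.22 / (2.22 + 43.0) = 2.22 / 45.22 = 4.91%.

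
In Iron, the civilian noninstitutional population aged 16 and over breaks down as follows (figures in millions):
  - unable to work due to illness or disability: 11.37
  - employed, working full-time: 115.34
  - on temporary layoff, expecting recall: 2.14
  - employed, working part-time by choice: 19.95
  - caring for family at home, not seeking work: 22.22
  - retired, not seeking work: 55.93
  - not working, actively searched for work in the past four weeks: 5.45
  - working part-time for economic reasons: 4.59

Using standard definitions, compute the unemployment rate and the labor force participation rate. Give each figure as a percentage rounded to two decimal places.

Unemployment rate ≈ 5.15%; labor force participation rate ≈ 62.23%.

Employed = 115.34 + 19.95 + 4.59 = 139.88 million (anyone who worked, including part-time for economic reasons, counts as employed).
Unemployed = 2.14 + 5.45 = 7.59 million (jobless and actively searching, or on temporary layoff).
Labor force = 139.88 + 7.59 = 147.47 million.
Not in labor force = 11.37 + 22.22 + 55.93 = 89.52 million (those not working and not actively searching are outside the labor force).
Civilian working-age population = 147.47 + 89.52 = 236.99 million.
Unemployment rate = 7.59 / 147.47 = 5.15%.
Labor force participation rate = 147.47 / 236.99 = 62.23%.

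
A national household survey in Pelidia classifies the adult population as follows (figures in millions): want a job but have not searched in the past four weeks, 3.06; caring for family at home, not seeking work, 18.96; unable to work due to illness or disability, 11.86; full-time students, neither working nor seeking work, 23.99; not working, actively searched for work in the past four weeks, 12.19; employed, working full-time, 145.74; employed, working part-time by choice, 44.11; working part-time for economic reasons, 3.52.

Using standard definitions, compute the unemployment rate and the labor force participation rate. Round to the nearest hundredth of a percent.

Unemployment rate ≈ 5.93%; labor force participation rate ≈ 78.03%.

Employed = 145.74 + 44.11 + 3.52 = 193.37 million (anyone who worked, including part-time for economic reasons, counts as employed).
Unemployed = 12.19 million.
Labor force = 193.37 + 12.19 = 205.56 million.
Not in labor force = 3.06 + 18.96 + 11.86 + 23.99 = 57.87 million (those not working and not actively searching are outside the labor force — including those who want a job but have given up searching).
Civilian working-age population = 205.56 + 57.87 = 263.43 million.
Unemployment rate = 12.19 / 205.56 = 5.93%.
Labor force participation rate = 205.56 / 263.43 = 78.03%.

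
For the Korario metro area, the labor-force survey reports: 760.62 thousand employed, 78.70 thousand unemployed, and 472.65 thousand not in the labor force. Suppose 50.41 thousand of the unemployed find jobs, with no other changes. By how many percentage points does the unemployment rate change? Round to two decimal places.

The unemployment rate changes by −6.01 percentage points.

Initially, labor force = 760.62 + 78.70 = 839.32 thousand, so u = 78.70/839.32 = 9.38%.
After the change, unemployed falls and employed rises by 50.41; labor force unchanged → E = 811.03, U = 28.29, labor force = 839.32 thousand.
New unemployment rate = 28.29 / 839.32 = 3.37%.
Change = 3.37% − 9.38% = −6.01 percentage points.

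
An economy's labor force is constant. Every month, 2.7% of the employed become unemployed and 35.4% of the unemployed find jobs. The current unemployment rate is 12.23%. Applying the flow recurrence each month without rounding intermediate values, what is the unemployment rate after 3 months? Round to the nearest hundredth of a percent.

Unemployment rate after three months ≈ 8.31%.

With a fixed labor force, u_{t+1} = u_t + s·(1−u_t) − f·u_t = u_t·(1−s−f) + s.
Here 1−s−f = 0.619 and s = 0.027.
u_1 = 0.122300 × 0.619 + 0.027 = 0.102704.
u_2 = 0.102704 × 0.619 + 0.027 = 0.090574.
u_3 = 0.090574 × 0.619 + 0.027 = 0.083065.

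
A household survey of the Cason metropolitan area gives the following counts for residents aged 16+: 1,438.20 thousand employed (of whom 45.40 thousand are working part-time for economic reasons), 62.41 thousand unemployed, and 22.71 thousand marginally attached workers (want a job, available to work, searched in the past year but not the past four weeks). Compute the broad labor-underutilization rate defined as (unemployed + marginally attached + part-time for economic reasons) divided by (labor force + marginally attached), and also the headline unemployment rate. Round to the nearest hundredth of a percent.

Labor force = 1,438.20 + 62.41 = 1,500.61 thousand.
Numerator = 62.41 + 22.71 + 45.40 = 130.52 thousand.
Denominator = 1,500.61 + 22.71 = 1,523.32 thousand.
Broad rate = 130.52 / 1,523.32 = 8.57%.
Headline unemployment rate = 62.41 / 1,500.61 = 4.16%.

Broad underutilization rate ≈ 8.57%; headline unemployment rate ≈ 4.16%.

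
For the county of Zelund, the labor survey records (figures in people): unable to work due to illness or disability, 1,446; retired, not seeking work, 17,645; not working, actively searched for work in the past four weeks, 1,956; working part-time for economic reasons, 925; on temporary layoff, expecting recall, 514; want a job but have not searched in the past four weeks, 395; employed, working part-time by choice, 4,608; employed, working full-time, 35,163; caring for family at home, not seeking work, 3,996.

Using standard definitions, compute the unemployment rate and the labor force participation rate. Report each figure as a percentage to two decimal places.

Unemployment rate ≈ 5.72%; labor force participation rate ≈ 64.77%.

Employed = 925 + 4,608 + 35,163 = 40,696 (anyone who worked, including part-time for economic reasons, counts as employed).
Unemployed = 1,956 + 514 = 2,470 (jobless and actively searching, or on temporary layoff).
Labor force = 40,696 + 2,470 = 43,166.
Not in labor force = 1,446 + 17,645 + 395 + 3,996 = 23,482 (those not working and not actively searching are outside the labor force — including those who want a job but have given up searching).
Civilian working-age population = 43,166 + 23,482 = 66,648.
Unemployment rate = 2,470 / 43,166 = 5.72%.
Labor force participation rate = 43,166 / 66,648 = 64.77%.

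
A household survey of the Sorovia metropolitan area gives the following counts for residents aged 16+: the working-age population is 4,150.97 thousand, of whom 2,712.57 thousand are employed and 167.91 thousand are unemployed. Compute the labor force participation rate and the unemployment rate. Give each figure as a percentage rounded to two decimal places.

Labor force participation rate ≈ 69.39%; unemployment rate ≈ 5.83%.

Labor force = employed + unemployed = 2,712.57 + 167.91 = 2,880.48 thousand.
Unemployment rate = 167.91 / 2,880.48 = 5.83%.
Labor force participation rate = 2,880.48 / 4,150.97 = 69.39%.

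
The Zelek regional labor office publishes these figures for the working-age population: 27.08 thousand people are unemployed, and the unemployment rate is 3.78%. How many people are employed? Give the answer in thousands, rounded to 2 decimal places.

Labor force = U / u = 27.08 / 0.0378 ≈ 716.40 thousand.
Employed = labor force − unemployed = 716.40 − 27.08 = 689.32 thousand.

About 689.32 thousand are employed.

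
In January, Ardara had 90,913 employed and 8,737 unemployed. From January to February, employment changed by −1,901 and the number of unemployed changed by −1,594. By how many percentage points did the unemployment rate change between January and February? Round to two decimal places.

January: labor force = 90,913 + 8,737 = 99,650; u = 8,737/99,650 = 8.77%.
February: labor force = 89,012 + 7,143 = 96,155; u = 7,143/96,155 = 7.43%.
Change = 7.43% − 8.77% = −1.34 pp.

The unemployment rate changed by −1.34 percentage points.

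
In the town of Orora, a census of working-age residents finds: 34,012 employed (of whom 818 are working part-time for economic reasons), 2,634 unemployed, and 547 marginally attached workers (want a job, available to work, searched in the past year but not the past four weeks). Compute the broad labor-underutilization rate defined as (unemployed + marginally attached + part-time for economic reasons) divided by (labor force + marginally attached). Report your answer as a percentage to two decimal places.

Labor force = 34,012 + 2,634 = 36,646.
Numerator = 2,634 + 547 + 818 = 3,999.
Denominator = 36,646 + 547 = 37,193.
Broad rate = 3,999 / 37,193 = 10.75%.

Broad underutilization rate ≈ 10.75%.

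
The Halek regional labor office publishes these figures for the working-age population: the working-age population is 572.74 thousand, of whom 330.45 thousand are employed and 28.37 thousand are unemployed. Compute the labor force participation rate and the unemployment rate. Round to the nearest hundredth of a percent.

Labor force participation rate ≈ 62.65%; unemployment rate ≈ 7.91%.

Labor force = employed + unemployed = 330.45 + 28.37 = 358.82 thousand.
Unemployment rate = 28.37 / 358.82 = 7.91%.
Labor force participation rate = 358.82 / 572.74 = 62.65%.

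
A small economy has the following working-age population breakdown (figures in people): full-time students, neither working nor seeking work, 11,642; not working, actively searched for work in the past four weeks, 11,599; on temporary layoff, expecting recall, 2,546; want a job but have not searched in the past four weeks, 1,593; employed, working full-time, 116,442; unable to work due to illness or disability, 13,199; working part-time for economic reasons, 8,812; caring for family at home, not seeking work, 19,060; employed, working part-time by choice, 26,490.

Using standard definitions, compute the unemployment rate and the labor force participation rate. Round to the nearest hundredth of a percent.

Employed = 116,442 + 8,812 + 26,490 = 151,744 (anyone who worked, including part-time for economic reasons, counts as employed).
Unemployed = 11,599 + 2,546 = 14,145 (jobless and actively searching, or on temporary layoff).
Labor force = 151,744 + 14,145 = 165,889.
Not in labor force = 11,642 + 1,593 + 13,199 + 19,060 = 45,494 (those not working and not actively searching are outside the labor force — including those who want a job but have given up searching).
Civilian working-age population = 165,889 + 45,494 = 211,383.
Unemployment rate = 14,145 / 165,889 = 8.53%.
Labor force participation rate = 165,889 / 211,383 = 78.48%.

Unemployment rate ≈ 8.53%; labor force participation rate ≈ 78.48%.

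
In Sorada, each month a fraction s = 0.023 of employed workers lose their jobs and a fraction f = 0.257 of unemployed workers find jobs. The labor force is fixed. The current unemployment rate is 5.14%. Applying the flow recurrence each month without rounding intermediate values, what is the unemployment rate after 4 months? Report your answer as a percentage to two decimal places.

Unemployment rate after four months ≈ 7.39%.

With a fixed labor force, u_{t+1} = u_t + s·(1−u_t) − f·u_t = u_t·(1−s−f) + s.
Here 1−s−f = 0.720 and s = 0.023.
u_1 = 0.051400 × 0.720 + 0.023 = 0.060008.
u_2 = 0.060008 × 0.720 + 0.023 = 0.066206.
u_3 = 0.066206 × 0.720 + 0.023 = 0.070668.
u_4 = 0.070668 × 0.720 + 0.023 = 0.073881.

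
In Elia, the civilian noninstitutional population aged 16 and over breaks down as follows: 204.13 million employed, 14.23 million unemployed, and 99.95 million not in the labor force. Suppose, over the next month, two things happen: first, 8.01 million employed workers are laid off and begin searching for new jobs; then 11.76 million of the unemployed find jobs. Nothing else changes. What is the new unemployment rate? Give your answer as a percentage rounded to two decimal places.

New unemployment rate ≈ 4.80%.

Initially, labor force = 204.13 + 14.23 = 218.36 million, so u = 14.23/218.36 = 6.52%.
After the first change, employed falls and unemployed rises by 8.01; labor force unchanged → E = 196.12, U = 22.24, labor force = 218.36 million.
After the second change, unemployed falls and employed rises by 11.76; labor force unchanged → E = 207.88, U = 10.48, labor force = 218.36 million.
New unemployment rate = 10.48 / 218.36 = 4.80%.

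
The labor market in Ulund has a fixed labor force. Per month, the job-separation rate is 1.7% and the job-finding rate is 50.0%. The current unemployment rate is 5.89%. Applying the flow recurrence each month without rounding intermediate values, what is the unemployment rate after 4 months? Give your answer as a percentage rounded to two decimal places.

Unemployment rate after four months ≈ 3.43%.

With a fixed labor force, u_{t+1} = u_t + s·(1−u_t) − f·u_t = u_t·(1−s−f) + s.
Here 1−s−f = 0.483 and s = 0.017.
u_1 = 0.058900 × 0.483 + 0.017 = 0.045449.
u_2 = 0.045449 × 0.483 + 0.017 = 0.038952.
u_3 = 0.038952 × 0.483 + 0.017 = 0.035814.
u_4 = 0.035814 × 0.483 + 0.017 = 0.034298.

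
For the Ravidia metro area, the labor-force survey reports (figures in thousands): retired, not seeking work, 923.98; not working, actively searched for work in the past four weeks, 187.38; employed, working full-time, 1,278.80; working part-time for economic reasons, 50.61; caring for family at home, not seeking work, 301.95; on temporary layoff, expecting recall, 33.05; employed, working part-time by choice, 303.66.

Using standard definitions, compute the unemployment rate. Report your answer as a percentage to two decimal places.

Employed = 1,278.80 + 50.61 + 303.66 = 1,633.07 thousand (anyone who worked, including part-time for economic reasons, counts as employed).
Unemployed = 187.38 + 33.05 = 220.43 thousand (jobless and actively searching, or on temporary layoff).
Labor force = 1,633.07 + 220.43 = 1,853.50 thousand.
Unemployment rate = 220.43 / 1,853.50 = 11.89%.

Unemployment rate ≈ 11.89%.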